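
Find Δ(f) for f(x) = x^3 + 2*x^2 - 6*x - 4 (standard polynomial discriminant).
Δ = 1568

For x^3 + a x^2 + b x + c the discriminant is Δ = 18 a b c - 4 a^3 c + a^2 b^2 - 4 b^3 - 27 c^2.
Plug a = 2, b = -6, c = -4:
  18*(2)*(-6)*(-4) - 4*(2)^3*(-4) + (2)^2*(-6)^2 - 4*(-6)^3 - 27*(-4)^2
  = 864 + (128) + 144 + (864) + (-432)
  = 1568.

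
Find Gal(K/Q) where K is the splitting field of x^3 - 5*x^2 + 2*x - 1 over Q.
Gal(K/Q) = S_3 (symmetric group of order 6)

Compute the discriminant of x^3 + (-5)*x^2 + (2)*x + (-1): Δ = -279. Since Δ is not a rational square, the Galois group is not contained in A_3; it must be the full S_3 (irreducibility of the cubic rules out anything smaller).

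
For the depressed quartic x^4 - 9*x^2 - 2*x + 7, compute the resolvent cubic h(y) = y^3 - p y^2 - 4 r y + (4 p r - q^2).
h(y) = y^3 + 9*y^2 - 28*y - 256

Identify coefficients: p = -9, q = -2, r = 7.
Plug into h(y) = y^3 - p y^2 - 4 r y + (4 p r - q^2):
  h(y) = y^3 - (-9) y^2 - 4*(7) y + (4*(-9)*(7) - (-2)^2)
       = y^3 + (9) y^2 + (-28) y + (-256).
Simplifying: h(y) = y^3 + 9*y^2 - 28*y - 256.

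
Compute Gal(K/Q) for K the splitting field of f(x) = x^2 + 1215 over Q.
Gal(K/Q) = Z/2Z (cyclic of order 2)

x^2 + 1215 is irreducible over Q since -1215 is not a rational square. The splitting field Q(sqrt(-1215)) has degree 2 over Q, and its unique nontrivial automorphism is sqrt(-1215) ↦ -sqrt(-1215). Hence Gal(Q(sqrt(-1215))/Q) = Z/2Z.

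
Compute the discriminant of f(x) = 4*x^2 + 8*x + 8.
Δ = -64

For a quadratic a x^2 + b x + c the discriminant is Δ = b^2 - 4ac = (8)^2 - 4*(4)*(8) = 64 - (128) = -64.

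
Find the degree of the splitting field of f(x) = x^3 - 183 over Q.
[K:Q] = 6

x^3 - 183 has one real root r = 183^(1/3) and two complex roots r*zeta_3, r*zeta_3^2 where zeta_3 = e^(2*pi*i/3). The splitting field is Q(r, zeta_3). [Q(r):Q] = 3 and [Q(zeta_3):Q] = 2 with gcd = 1, so [Q(r, zeta_3):Q] = 3 * 2 = 6.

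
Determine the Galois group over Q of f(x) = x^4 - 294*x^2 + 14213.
Gal(K/Q) = V_4 (Klein four-group, Z/2Z × Z/2Z)

f factors as (x^2 - 61)(x^2 - 233), so the splitting field is K = Q(sqrt(61), sqrt(233)). The elements 61, 233, 14213 are all non-squares in Q, so sqrt(61) and sqrt(233) generate independent quadratic extensions. Thus [K:Q] = 4 and Gal(K/Q) is generated by the two order-2 automorphisms sqrt(61) ↦ -sqrt(61) and sqrt(233) ↦ -sqrt(233), giving V_4.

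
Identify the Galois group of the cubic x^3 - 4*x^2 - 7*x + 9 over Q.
Gal(K/Q) = S_3 (symmetric group of order 6)

Compute the discriminant of x^3 + (-4)*x^2 + (-7)*x + (9): Δ = 6809. Since Δ is not a rational square, the Galois group is not contained in A_3; it must be the full S_3 (irreducibility of the cubic rules out anything smaller).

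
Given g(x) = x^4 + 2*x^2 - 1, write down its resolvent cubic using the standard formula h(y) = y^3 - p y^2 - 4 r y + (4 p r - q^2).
h(y) = y^3 - 2*y^2 + 4*y - 8

Identify coefficients: p = 2, q = 0, r = -1.
Plug into h(y) = y^3 - p y^2 - 4 r y + (4 p r - q^2):
  h(y) = y^3 - (2) y^2 - 4*(-1) y + (4*(2)*(-1) - (0)^2)
       = y^3 + (-2) y^2 + (4) y + (-8).
Simplifying: h(y) = y^3 - 2*y^2 + 4*y - 8.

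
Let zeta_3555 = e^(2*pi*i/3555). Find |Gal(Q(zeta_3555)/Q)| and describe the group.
|Gal(Q(zeta_3555)/Q)| = phi(3555) = 1872; group ≅ (Z/3555Z)^* ≅ Z/4Z × Z/6Z × Z/78Z

The n-th cyclotomic polynomial Φ_3555(x) is the minimal polynomial of zeta_3555 over Q and has degree phi(3555) = 1872. So Q(zeta_3555) is a degree-1872 Galois extension with Galois group (Z/3555Z)^*. By CRT, (Z/3555Z)^* ≅ (Z/9Z)^* × (Z/5Z)^* × (Z/79Z)^*. Each prime-power unit group is (Z/9Z)^* ≅ Z/6Z; (Z/5Z)^* ≅ Z/4Z; (Z/79Z)^* ≅ Z/78Z. Hence Gal(Q(zeta_3555)/Q) ≅ Z/4Z × Z/6Z × Z/78Z.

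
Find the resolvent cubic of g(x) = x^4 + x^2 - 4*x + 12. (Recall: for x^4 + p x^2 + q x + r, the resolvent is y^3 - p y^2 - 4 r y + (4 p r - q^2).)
h(y) = y^3 - y^2 - 48*y + 32

Identify coefficients: p = 1, q = -4, r = 12.
Plug into h(y) = y^3 - p y^2 - 4 r y + (4 p r - q^2):
  h(y) = y^3 - (1) y^2 - 4*(12) y + (4*(1)*(12) - (-4)^2)
       = y^3 + (-1) y^2 + (-48) y + (32).
Simplifying: h(y) = y^3 - y^2 - 48*y + 32.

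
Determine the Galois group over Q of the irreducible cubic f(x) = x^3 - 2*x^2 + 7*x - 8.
Gal(K/Q) = S_3 (symmetric group of order 6)

Compute the discriminant of x^3 + (-2)*x^2 + (7)*x + (-8): Δ = -1144. Since Δ is not a rational square, the Galois group is not contained in A_3; it must be the full S_3 (irreducibility of the cubic rules out anything smaller).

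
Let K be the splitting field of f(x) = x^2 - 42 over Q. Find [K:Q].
[K:Q] = 2

The polynomial x^2 - 42 is irreducible over Q since 42 is not a perfect square. Its splitting field is Q(sqrt(42)), which has degree 2 over Q.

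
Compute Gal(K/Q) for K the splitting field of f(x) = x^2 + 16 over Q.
Gal(K/Q) = Z/2Z (cyclic of order 2)

x^2 + 16 is irreducible over Q since -16 is not a rational square. The splitting field Q(sqrt(-16)) has degree 2 over Q, and its unique nontrivial automorphism is sqrt(-16) ↦ -sqrt(-16). Hence Gal(Q(sqrt(-16))/Q) = Z/2Z.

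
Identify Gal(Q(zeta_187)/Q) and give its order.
|Gal(Q(zeta_187)/Q)| = phi(187) = 160; group ≅ (Z/187Z)^* ≅ Z/10Z × Z/16Z

The n-th cyclotomic polynomial Φ_187(x) is the minimal polynomial of zeta_187 over Q and has degree phi(187) = 160. So Q(zeta_187) is a degree-160 Galois extension with Galois group (Z/187Z)^*. By CRT, (Z/187Z)^* ≅ (Z/11Z)^* × (Z/17Z)^*. Each prime-power unit group is (Z/11Z)^* ≅ Z/10Z; (Z/17Z)^* ≅ Z/16Z. Hence Gal(Q(zeta_187)/Q) ≅ Z/10Z × Z/16Z.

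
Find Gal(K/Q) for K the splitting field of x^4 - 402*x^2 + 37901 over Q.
Gal(K/Q) = V_4 (Klein four-group, Z/2Z × Z/2Z)

f factors as (x^2 - 251)(x^2 - 151), so the splitting field is K = Q(sqrt(251), sqrt(151)). The elements 251, 151, 37901 are all non-squares in Q, so sqrt(251) and sqrt(151) generate independent quadratic extensions. Thus [K:Q] = 4 and Gal(K/Q) is generated by the two order-2 automorphisms sqrt(251) ↦ -sqrt(251) and sqrt(151) ↦ -sqrt(151), giving V_4.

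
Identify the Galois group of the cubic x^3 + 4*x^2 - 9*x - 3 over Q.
Gal(K/Q) = S_3 (symmetric group of order 6)

Compute the discriminant of x^3 + (4)*x^2 + (-9)*x + (-3): Δ = 6681. Since Δ is not a rational square, the Galois group is not contained in A_3; it must be the full S_3 (irreducibility of the cubic rules out anything smaller).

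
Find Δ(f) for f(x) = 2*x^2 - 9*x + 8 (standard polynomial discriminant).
Δ = 17

For a quadratic a x^2 + b x + c the discriminant is Δ = b^2 - 4ac = (-9)^2 - 4*(2)*(8) = 81 - (64) = 17.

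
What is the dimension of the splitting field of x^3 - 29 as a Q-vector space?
[K:Q] = 6

x^3 - 29 has one real root r = 29^(1/3) and two complex roots r*zeta_3, r*zeta_3^2 where zeta_3 = e^(2*pi*i/3). The splitting field is Q(r, zeta_3). [Q(r):Q] = 3 and [Q(zeta_3):Q] = 2 with gcd = 1, so [Q(r, zeta_3):Q] = 3 * 2 = 6.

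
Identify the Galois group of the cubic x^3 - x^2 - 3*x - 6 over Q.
Gal(K/Q) = S_3 (symmetric group of order 6)

Compute the discriminant of x^3 + (-1)*x^2 + (-3)*x + (-6): Δ = -1203. Since Δ is not a rational square, the Galois group is not contained in A_3; it must be the full S_3 (irreducibility of the cubic rules out anything smaller).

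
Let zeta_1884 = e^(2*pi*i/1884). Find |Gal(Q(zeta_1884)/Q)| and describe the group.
|Gal(Q(zeta_1884)/Q)| = phi(1884) = 624; group ≅ (Z/1884Z)^* ≅ Z/2Z × Z/2Z × Z/156Z

The n-th cyclotomic polynomial Φ_1884(x) is the minimal polynomial of zeta_1884 over Q and has degree phi(1884) = 624. So Q(zeta_1884) is a degree-624 Galois extension with Galois group (Z/1884Z)^*. By CRT, (Z/1884Z)^* ≅ (Z/4Z)^* × (Z/3Z)^* × (Z/157Z)^*. Each prime-power unit group is (Z/4Z)^* ≅ Z/2Z; (Z/3Z)^* ≅ Z/2Z; (Z/157Z)^* ≅ Z/156Z. Hence Gal(Q(zeta_1884)/Q) ≅ Z/2Z × Z/2Z × Z/156Z.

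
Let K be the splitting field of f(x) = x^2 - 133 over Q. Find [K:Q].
[K:Q] = 2

The polynomial x^2 - 133 is irreducible over Q since 133 is not a perfect square. Its splitting field is Q(sqrt(133)), which has degree 2 over Q.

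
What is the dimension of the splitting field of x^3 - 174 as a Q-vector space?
[K:Q] = 6

x^3 - 174 has one real root r = 174^(1/3) and two complex roots r*zeta_3, r*zeta_3^2 where zeta_3 = e^(2*pi*i/3). The splitting field is Q(r, zeta_3). [Q(r):Q] = 3 and [Q(zeta_3):Q] = 2 with gcd = 1, so [Q(r, zeta_3):Q] = 3 * 2 = 6.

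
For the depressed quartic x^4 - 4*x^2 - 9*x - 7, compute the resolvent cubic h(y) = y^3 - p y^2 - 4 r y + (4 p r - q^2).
h(y) = y^3 + 4*y^2 + 28*y + 31

Identify coefficients: p = -4, q = -9, r = -7.
Plug into h(y) = y^3 - p y^2 - 4 r y + (4 p r - q^2):
  h(y) = y^3 - (-4) y^2 - 4*(-7) y + (4*(-4)*(-7) - (-9)^2)
       = y^3 + (4) y^2 + (28) y + (31).
Simplifying: h(y) = y^3 + 4*y^2 + 28*y + 31.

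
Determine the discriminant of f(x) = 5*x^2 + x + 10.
Δ = -199

For a quadratic a x^2 + b x + c the discriminant is Δ = b^2 - 4ac = (1)^2 - 4*(5)*(10) = 1 - (200) = -199.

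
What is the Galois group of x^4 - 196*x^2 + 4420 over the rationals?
Gal(K/Q) = V_4 (Klein four-group, Z/2Z × Z/2Z)

f factors as (x^2 - 170)(x^2 - 26), so the splitting field is K = Q(sqrt(170), sqrt(26)). The elements 170, 26, 4420 are all non-squares in Q, so sqrt(170) and sqrt(26) generate independent quadratic extensions. Thus [K:Q] = 4 and Gal(K/Q) is generated by the two order-2 automorphisms sqrt(170) ↦ -sqrt(170) and sqrt(26) ↦ -sqrt(26), giving V_4.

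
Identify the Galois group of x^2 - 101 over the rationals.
Gal(K/Q) = Z/2Z (cyclic of order 2)

x^2 - 101 is irreducible over Q since 101 is not a rational square. The splitting field Q(sqrt(101)) has degree 2 over Q, and its unique nontrivial automorphism is sqrt(101) ↦ -sqrt(101). Hence Gal(Q(sqrt(101))/Q) = Z/2Z.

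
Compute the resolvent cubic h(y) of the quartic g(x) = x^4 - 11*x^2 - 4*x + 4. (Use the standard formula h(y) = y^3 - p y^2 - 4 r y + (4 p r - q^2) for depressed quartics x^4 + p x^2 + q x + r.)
h(y) = y^3 + 11*y^2 - 16*y - 192

Identify coefficients: p = -11, q = -4, r = 4.
Plug into h(y) = y^3 - p y^2 - 4 r y + (4 p r - q^2):
  h(y) = y^3 - (-11) y^2 - 4*(4) y + (4*(-11)*(4) - (-4)^2)
       = y^3 + (11) y^2 + (-16) y + (-192).
Simplifying: h(y) = y^3 + 11*y^2 - 16*y - 192.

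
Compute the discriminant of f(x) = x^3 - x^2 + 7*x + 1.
Δ = -1472

For x^3 + a x^2 + b x + c the discriminant is Δ = 18 a b c - 4 a^3 c + a^2 b^2 - 4 b^3 - 27 c^2.
Plug a = -1, b = 7, c = 1:
  18*(-1)*(7)*(1) - 4*(-1)^3*(1) + (-1)^2*(7)^2 - 4*(7)^3 - 27*(1)^2
  = -126 + (4) + 49 + (-1372) + (-27)
  = -1472.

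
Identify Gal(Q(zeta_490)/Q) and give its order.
|Gal(Q(zeta_490)/Q)| = phi(490) = 168; group ≅ (Z/490Z)^* ≅ Z/4Z × Z/42Z

The n-th cyclotomic polynomial Φ_490(x) is the minimal polynomial of zeta_490 over Q and has degree phi(490) = 168. So Q(zeta_490) is a degree-168 Galois extension with Galois group (Z/490Z)^*. By CRT, (Z/490Z)^* ≅ (Z/2Z)^* × (Z/5Z)^* × (Z/49Z)^*. Each prime-power unit group is (Z/2Z)^* ≅ trivial group (order 1); (Z/5Z)^* ≅ Z/4Z; (Z/49Z)^* ≅ Z/42Z. Hence Gal(Q(zeta_490)/Q) ≅ Z/4Z × Z/42Z.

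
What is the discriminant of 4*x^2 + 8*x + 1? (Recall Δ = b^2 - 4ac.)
Δ = 48

For a quadratic a x^2 + b x + c the discriminant is Δ = b^2 - 4ac = (8)^2 - 4*(4)*(1) = 64 - (16) = 48.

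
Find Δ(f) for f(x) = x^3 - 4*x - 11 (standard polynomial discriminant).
Δ = -3011

For a depressed cubic x^3 + p x + q the discriminant is Δ = -4 p^3 - 27 q^2 = -4*(-4)^3 - 27*(-11)^2 = 256 - 3267 = -3011.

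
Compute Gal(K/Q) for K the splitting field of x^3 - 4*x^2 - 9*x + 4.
Gal(K/Q) = A_3 (cyclic of order 3)

Compute the discriminant of x^3 + (-4)*x^2 + (-9)*x + (4): Δ = 7396. Since Δ is a perfect square (Δ = 86^2), the Galois group is contained in A_3. Irreducibility forces the group to be transitive on three roots, so Gal = A_3.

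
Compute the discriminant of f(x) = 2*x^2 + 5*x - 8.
Δ = 89

For a quadratic a x^2 + b x + c the discriminant is Δ = b^2 - 4ac = (5)^2 - 4*(2)*(-8) = 25 - (-64) = 89.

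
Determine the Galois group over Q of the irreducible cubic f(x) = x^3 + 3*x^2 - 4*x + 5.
Gal(K/Q) = S_3 (symmetric group of order 6)

Compute the discriminant of x^3 + (3)*x^2 + (-4)*x + (5): Δ = -1895. Since Δ is not a rational square, the Galois group is not contained in A_3; it must be the full S_3 (irreducibility of the cubic rules out anything smaller).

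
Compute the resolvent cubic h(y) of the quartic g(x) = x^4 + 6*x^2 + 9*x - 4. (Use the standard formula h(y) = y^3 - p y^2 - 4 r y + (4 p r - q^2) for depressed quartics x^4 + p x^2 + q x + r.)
h(y) = y^3 - 6*y^2 + 16*y - 177

Identify coefficients: p = 6, q = 9, r = -4.
Plug into h(y) = y^3 - p y^2 - 4 r y + (4 p r - q^2):
  h(y) = y^3 - (6) y^2 - 4*(-4) y + (4*(6)*(-4) - (9)^2)
       = y^3 + (-6) y^2 + (16) y + (-177).
Simplifying: h(y) = y^3 - 6*y^2 + 16*y - 177.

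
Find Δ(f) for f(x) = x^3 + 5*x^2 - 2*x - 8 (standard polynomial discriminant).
Δ = 3844

For x^3 + a x^2 + b x + c the discriminant is Δ = 18 a b c - 4 a^3 c + a^2 b^2 - 4 b^3 - 27 c^2.
Plug a = 5, b = -2, c = -8:
  18*(5)*(-2)*(-8) - 4*(5)^3*(-8) + (5)^2*(-2)^2 - 4*(-2)^3 - 27*(-8)^2
  = 1440 + (4000) + 100 + (32) + (-1728)
  = 3844.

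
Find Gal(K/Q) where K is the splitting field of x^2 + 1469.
Gal(K/Q) = Z/2Z (cyclic of order 2)

x^2 + 1469 is irreducible over Q since -1469 is not a rational square. The splitting field Q(sqrt(-1469)) has degree 2 over Q, and its unique nontrivial automorphism is sqrt(-1469) ↦ -sqrt(-1469). Hence Gal(Q(sqrt(-1469))/Q) = Z/2Z.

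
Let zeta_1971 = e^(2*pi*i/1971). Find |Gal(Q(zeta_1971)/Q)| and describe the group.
|Gal(Q(zeta_1971)/Q)| = phi(1971) = 1296; group ≅ (Z/1971Z)^* ≅ Z/18Z × Z/72Z

The n-th cyclotomic polynomial Φ_1971(x) is the minimal polynomial of zeta_1971 over Q and has degree phi(1971) = 1296. So Q(zeta_1971) is a degree-1296 Galois extension with Galois group (Z/1971Z)^*. By CRT, (Z/1971Z)^* ≅ (Z/27Z)^* × (Z/73Z)^*. Each prime-power unit group is (Z/27Z)^* ≅ Z/18Z; (Z/73Z)^* ≅ Z/72Z. Hence Gal(Q(zeta_1971)/Q) ≅ Z/18Z × Z/72Z.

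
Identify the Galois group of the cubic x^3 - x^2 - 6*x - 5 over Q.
Gal(K/Q) = S_3 (symmetric group of order 6)

Compute the discriminant of x^3 + (-1)*x^2 + (-6)*x + (-5): Δ = -335. Since Δ is not a rational square, the Galois group is not contained in A_3; it must be the full S_3 (irreducibility of the cubic rules out anything smaller).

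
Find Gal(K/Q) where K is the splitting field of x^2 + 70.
Gal(K/Q) = Z/2Z (cyclic of order 2)

x^2 + 70 is irreducible over Q since -70 is not a rational square. The splitting field Q(sqrt(-70)) has degree 2 over Q, and its unique nontrivial automorphism is sqrt(-70) ↦ -sqrt(-70). Hence Gal(Q(sqrt(-70))/Q) = Z/2Z.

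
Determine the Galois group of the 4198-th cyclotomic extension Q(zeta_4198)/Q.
|Gal(Q(zeta_4198)/Q)| = phi(4198) = 2098; group ≅ (Z/4198Z)^* ≅ Z/2098Z

The n-th cyclotomic polynomial Φ_4198(x) is the minimal polynomial of zeta_4198 over Q and has degree phi(4198) = 2098. So Q(zeta_4198) is a degree-2098 Galois extension with Galois group (Z/4198Z)^*. By CRT, (Z/4198Z)^* ≅ (Z/2Z)^* × (Z/2099Z)^*. Each prime-power unit group is (Z/2Z)^* ≅ trivial group (order 1); (Z/2099Z)^* ≅ Z/2098Z. Hence Gal(Q(zeta_4198)/Q) ≅ Z/2098Z.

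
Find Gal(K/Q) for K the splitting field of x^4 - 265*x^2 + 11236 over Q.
Gal(K/Q) = Z/2Z (cyclic of order 2)

f factors as (x^2 - 212)(x^2 - 53), so the splitting field is K = Q(sqrt(212), sqrt(53)). The squarefree part of 212 is 53 and the squarefree part of 53 is also 53, so sqrt(212) and sqrt(53) are both rational multiples of sqrt(53). Hence Q(sqrt(212)) = Q(sqrt(53)) = Q(sqrt(53)), and the splitting field collapses to a single degree-2 extension with Galois group Z/2Z.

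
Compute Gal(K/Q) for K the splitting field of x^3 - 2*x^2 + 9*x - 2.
Gal(K/Q) = S_3 (symmetric group of order 6)

Compute the discriminant of x^3 + (-2)*x^2 + (9)*x + (-2): Δ = -2116. Since Δ is not a rational square, the Galois group is not contained in A_3; it must be the full S_3 (irreducibility of the cubic rules out anything smaller).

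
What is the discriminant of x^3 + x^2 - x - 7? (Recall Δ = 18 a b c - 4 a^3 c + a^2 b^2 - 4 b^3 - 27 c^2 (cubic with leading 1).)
Δ = -1164

For x^3 + a x^2 + b x + c the discriminant is Δ = 18 a b c - 4 a^3 c + a^2 b^2 - 4 b^3 - 27 c^2.
Plug a = 1, b = -1, c = -7:
  18*(1)*(-1)*(-7) - 4*(1)^3*(-7) + (1)^2*(-1)^2 - 4*(-1)^3 - 27*(-7)^2
  = 126 + (28) + 1 + (4) + (-1323)
  = -1164.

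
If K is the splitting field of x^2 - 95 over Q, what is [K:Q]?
[K:Q] = 2

The polynomial x^2 - 95 is irreducible over Q since 95 is not a perfect square. Its splitting field is Q(sqrt(95)), which has degree 2 over Q.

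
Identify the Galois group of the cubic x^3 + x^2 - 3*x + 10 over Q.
Gal(K/Q) = S_3 (symmetric group of order 6)

Compute the discriminant of x^3 + (1)*x^2 + (-3)*x + (10): Δ = -3163. Since Δ is not a rational square, the Galois group is not contained in A_3; it must be the full S_3 (irreducibility of the cubic rules out anything smaller).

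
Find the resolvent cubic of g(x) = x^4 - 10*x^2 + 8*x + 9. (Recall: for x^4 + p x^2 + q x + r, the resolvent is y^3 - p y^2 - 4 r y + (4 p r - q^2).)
h(y) = y^3 + 10*y^2 - 36*y - 424

Identify coefficients: p = -10, q = 8, r = 9.
Plug into h(y) = y^3 - p y^2 - 4 r y + (4 p r - q^2):
  h(y) = y^3 - (-10) y^2 - 4*(9) y + (4*(-10)*(9) - (8)^2)
       = y^3 + (10) y^2 + (-36) y + (-424).
Simplifying: h(y) = y^3 + 10*y^2 - 36*y - 424.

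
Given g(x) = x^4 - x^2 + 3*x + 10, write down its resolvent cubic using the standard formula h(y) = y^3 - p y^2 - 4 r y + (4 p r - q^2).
h(y) = y^3 + y^2 - 40*y - 49

Identify coefficients: p = -1, q = 3, r = 10.
Plug into h(y) = y^3 - p y^2 - 4 r y + (4 p r - q^2):
  h(y) = y^3 - (-1) y^2 - 4*(10) y + (4*(-1)*(10) - (3)^2)
       = y^3 + (1) y^2 + (-40) y + (-49).
Simplifying: h(y) = y^3 + y^2 - 40*y - 49.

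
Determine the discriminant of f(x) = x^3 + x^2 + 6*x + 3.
Δ = -759

For x^3 + a x^2 + b x + c the discriminant is Δ = 18 a b c - 4 a^3 c + a^2 b^2 - 4 b^3 - 27 c^2.
Plug a = 1, b = 6, c = 3:
  18*(1)*(6)*(3) - 4*(1)^3*(3) + (1)^2*(6)^2 - 4*(6)^3 - 27*(3)^2
  = 324 + (-12) + 36 + (-864) + (-243)
  = -759.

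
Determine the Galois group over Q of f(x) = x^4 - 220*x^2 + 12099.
Gal(K/Q) = V_4 (Klein four-group, Z/2Z × Z/2Z)

f factors as (x^2 - 109)(x^2 - 111), so the splitting field is K = Q(sqrt(109), sqrt(111)). The elements 109, 111, 12099 are all non-squares in Q, so sqrt(109) and sqrt(111) generate independent quadratic extensions. Thus [K:Q] = 4 and Gal(K/Q) is generated by the two order-2 automorphisms sqrt(109) ↦ -sqrt(109) and sqrt(111) ↦ -sqrt(111), giving V_4.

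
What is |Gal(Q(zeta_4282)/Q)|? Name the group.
|Gal(Q(zeta_4282)/Q)| = phi(4282) = 2140; group ≅ (Z/4282Z)^* ≅ Z/2140Z

The n-th cyclotomic polynomial Φ_4282(x) is the minimal polynomial of zeta_4282 over Q and has degree phi(4282) = 2140. So Q(zeta_4282) is a degree-2140 Galois extension with Galois group (Z/4282Z)^*. By CRT, (Z/4282Z)^* ≅ (Z/2Z)^* × (Z/2141Z)^*. Each prime-power unit group is (Z/2Z)^* ≅ trivial group (order 1); (Z/2141Z)^* ≅ Z/2140Z. Hence Gal(Q(zeta_4282)/Q) ≅ Z/2140Z.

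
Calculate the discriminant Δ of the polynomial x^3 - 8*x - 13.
Δ = -2515

For a depressed cubic x^3 + p x + q the discriminant is Δ = -4 p^3 - 27 q^2 = -4*(-8)^3 - 27*(-13)^2 = 2048 - 4563 = -2515.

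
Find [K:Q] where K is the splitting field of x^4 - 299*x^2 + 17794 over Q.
[K:Q] = 4

f factors as (x^2 - 82)(x^2 - 217); the splitting field is K = Q(sqrt(82), sqrt(217)). Since 82, 217, and 17794 are all non-squares in Q, the three subfields Q(sqrt(82)), Q(sqrt(217)), Q(sqrt(17794)) are distinct degree-2 extensions, so [K:Q] = 4 (Klein four Galois group).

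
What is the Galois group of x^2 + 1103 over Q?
Gal(K/Q) = Z/2Z (cyclic of order 2)

x^2 + 1103 is irreducible over Q since -1103 is not a rational square. The splitting field Q(sqrt(-1103)) has degree 2 over Q, and its unique nontrivial automorphism is sqrt(-1103) ↦ -sqrt(-1103). Hence Gal(Q(sqrt(-1103))/Q) = Z/2Z.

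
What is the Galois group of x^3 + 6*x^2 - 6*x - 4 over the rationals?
Gal(K/Q) = S_3 (symmetric group of order 6)

Compute the discriminant of x^3 + (6)*x^2 + (-6)*x + (-4): Δ = 7776. Since Δ is not a rational square, the Galois group is not contained in A_3; it must be the full S_3 (irreducibility of the cubic rules out anything smaller).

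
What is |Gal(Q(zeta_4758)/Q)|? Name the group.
|Gal(Q(zeta_4758)/Q)| = phi(4758) = 1440; group ≅ (Z/4758Z)^* ≅ Z/2Z × Z/12Z × Z/60Z

The n-th cyclotomic polynomial Φ_4758(x) is the minimal polynomial of zeta_4758 over Q and has degree phi(4758) = 1440. So Q(zeta_4758) is a degree-1440 Galois extension with Galois group (Z/4758Z)^*. By CRT, (Z/4758Z)^* ≅ (Z/2Z)^* × (Z/3Z)^* × (Z/13Z)^* × (Z/61Z)^*. Each prime-power unit group is (Z/2Z)^* ≅ trivial group (order 1); (Z/3Z)^* ≅ Z/2Z; (Z/13Z)^* ≅ Z/12Z; (Z/61Z)^* ≅ Z/60Z. Hence Gal(Q(zeta_4758)/Q) ≅ Z/2Z × Z/12Z × Z/60Z.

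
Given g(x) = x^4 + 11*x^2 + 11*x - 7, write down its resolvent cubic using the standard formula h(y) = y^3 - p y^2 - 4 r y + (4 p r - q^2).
h(y) = y^3 - 11*y^2 + 28*y - 429

Identify coefficients: p = 11, q = 11, r = -7.
Plug into h(y) = y^3 - p y^2 - 4 r y + (4 p r - q^2):
  h(y) = y^3 - (11) y^2 - 4*(-7) y + (4*(11)*(-7) - (11)^2)
       = y^3 + (-11) y^2 + (28) y + (-429).
Simplifying: h(y) = y^3 - 11*y^2 + 28*y - 429.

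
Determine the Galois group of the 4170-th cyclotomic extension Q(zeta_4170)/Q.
|Gal(Q(zeta_4170)/Q)| = phi(4170) = 1104; group ≅ (Z/4170Z)^* ≅ Z/2Z × Z/4Z × Z/138Z

The n-th cyclotomic polynomial Φ_4170(x) is the minimal polynomial of zeta_4170 over Q and has degree phi(4170) = 1104. So Q(zeta_4170) is a degree-1104 Galois extension with Galois group (Z/4170Z)^*. By CRT, (Z/4170Z)^* ≅ (Z/2Z)^* × (Z/3Z)^* × (Z/5Z)^* × (Z/139Z)^*. Each prime-power unit group is (Z/2Z)^* ≅ trivial group (order 1); (Z/3Z)^* ≅ Z/2Z; (Z/5Z)^* ≅ Z/4Z; (Z/139Z)^* ≅ Z/138Z. Hence Gal(Q(zeta_4170)/Q) ≅ Z/2Z × Z/4Z × Z/138Z.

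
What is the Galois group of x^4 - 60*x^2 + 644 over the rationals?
Gal(K/Q) = V_4 (Klein four-group, Z/2Z × Z/2Z)

f factors as (x^2 - 14)(x^2 - 46), so the splitting field is K = Q(sqrt(14), sqrt(46)). The elements 14, 46, 644 are all non-squares in Q, so sqrt(14) and sqrt(46) generate independent quadratic extensions. Thus [K:Q] = 4 and Gal(K/Q) is generated by the two order-2 automorphisms sqrt(14) ↦ -sqrt(14) and sqrt(46) ↦ -sqrt(46), giving V_4.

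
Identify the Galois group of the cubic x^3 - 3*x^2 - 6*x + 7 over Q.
Gal(K/Q) = S_3 (symmetric group of order 6)

Compute the discriminant of x^3 + (-3)*x^2 + (-6)*x + (7): Δ = 2889. Since Δ is not a rational square, the Galois group is not contained in A_3; it must be the full S_3 (irreducibility of the cubic rules out anything smaller).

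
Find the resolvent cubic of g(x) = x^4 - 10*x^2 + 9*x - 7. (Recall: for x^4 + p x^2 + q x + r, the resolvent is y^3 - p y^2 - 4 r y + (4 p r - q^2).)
h(y) = y^3 + 10*y^2 + 28*y + 199

Identify coefficients: p = -10, q = 9, r = -7.
Plug into h(y) = y^3 - p y^2 - 4 r y + (4 p r - q^2):
  h(y) = y^3 - (-10) y^2 - 4*(-7) y + (4*(-10)*(-7) - (9)^2)
       = y^3 + (10) y^2 + (28) y + (199).
Simplifying: h(y) = y^3 + 10*y^2 + 28*y + 199.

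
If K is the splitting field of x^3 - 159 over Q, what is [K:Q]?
[K:Q] = 6

x^3 - 159 has one real root r = 159^(1/3) and two complex roots r*zeta_3, r*zeta_3^2 where zeta_3 = e^(2*pi*i/3). The splitting field is Q(r, zeta_3). [Q(r):Q] = 3 and [Q(zeta_3):Q] = 2 with gcd = 1, so [Q(r, zeta_3):Q] = 3 * 2 = 6.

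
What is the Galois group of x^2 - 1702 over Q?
Gal(K/Q) = Z/2Z (cyclic of order 2)

x^2 - 1702 is irreducible over Q since 1702 is not a rational square. The splitting field Q(sqrt(1702)) has degree 2 over Q, and its unique nontrivial automorphism is sqrt(1702) ↦ -sqrt(1702). Hence Gal(Q(sqrt(1702))/Q) = Z/2Z.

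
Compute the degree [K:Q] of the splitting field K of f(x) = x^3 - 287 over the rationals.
[K:Q] = 6

x^3 - 287 has one real root r = 287^(1/3) and two complex roots r*zeta_3, r*zeta_3^2 where zeta_3 = e^(2*pi*i/3). The splitting field is Q(r, zeta_3). [Q(r):Q] = 3 and [Q(zeta_3):Q] = 2 with gcd = 1, so [Q(r, zeta_3):Q] = 3 * 2 = 6.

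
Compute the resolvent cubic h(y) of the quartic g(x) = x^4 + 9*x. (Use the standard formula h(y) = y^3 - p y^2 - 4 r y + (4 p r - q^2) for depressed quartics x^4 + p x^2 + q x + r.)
h(y) = y^3 - 81

Identify coefficients: p = 0, q = 9, r = 0.
Plug into h(y) = y^3 - p y^2 - 4 r y + (4 p r - q^2):
  h(y) = y^3 - (0) y^2 - 4*(0) y + (4*(0)*(0) - (9)^2)
       = y^3 + (0) y^2 + (0) y + (-81).
Simplifying: h(y) = y^3 - 81.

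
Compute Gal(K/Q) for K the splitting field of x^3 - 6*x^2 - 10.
Gal(K/Q) = S_3 (symmetric group of order 6)

Compute the discriminant of x^3 + (-6)*x^2 + (0)*x + (-10): Δ = -11340. Since Δ is not a rational square, the Galois group is not contained in A_3; it must be the full S_3 (irreducibility of the cubic rules out anything smaller).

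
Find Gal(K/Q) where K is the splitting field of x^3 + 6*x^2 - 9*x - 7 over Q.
Gal(K/Q) = S_3 (symmetric group of order 6)

Compute the discriminant of x^3 + (6)*x^2 + (-9)*x + (-7): Δ = 17361. Since Δ is not a rational square, the Galois group is not contained in A_3; it must be the full S_3 (irreducibility of the cubic rules out anything smaller).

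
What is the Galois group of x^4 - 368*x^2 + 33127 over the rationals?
Gal(K/Q) = V_4 (Klein four-group, Z/2Z × Z/2Z)

f factors as (x^2 - 157)(x^2 - 211), so the splitting field is K = Q(sqrt(157), sqrt(211)). The elements 157, 211, 33127 are all non-squares in Q, so sqrt(157) and sqrt(211) generate independent quadratic extensions. Thus [K:Q] = 4 and Gal(K/Q) is generated by the two order-2 automorphisms sqrt(157) ↦ -sqrt(157) and sqrt(211) ↦ -sqrt(211), giving V_4.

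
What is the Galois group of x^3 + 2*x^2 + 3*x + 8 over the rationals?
Gal(K/Q) = S_3 (symmetric group of order 6)

Compute the discriminant of x^3 + (2)*x^2 + (3)*x + (8): Δ = -1192. Since Δ is not a rational square, the Galois group is not contained in A_3; it must be the full S_3 (irreducibility of the cubic rules out anything smaller).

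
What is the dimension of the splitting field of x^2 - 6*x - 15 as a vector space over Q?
[K:Q] = 2

The discriminant of x^2 + (-6)*x + (-15) is b^2 - 4c = 36 - (-60) = 96. Since 96 is not a perfect square in Q, the polynomial is irreducible over Q. Its two roots generate a degree-2 extension, so [K:Q] = 2.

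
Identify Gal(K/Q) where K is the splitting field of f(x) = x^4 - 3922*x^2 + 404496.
Gal(K/Q) = Z/2Z (cyclic of order 2)

f factors as (x^2 - 106)(x^2 - 3816), so the splitting field is K = Q(sqrt(106), sqrt(3816)). The squarefree part of 106 is 106 and the squarefree part of 3816 is also 106, so sqrt(106) and sqrt(3816) are both rational multiples of sqrt(106). Hence Q(sqrt(106)) = Q(sqrt(3816)) = Q(sqrt(106)), and the splitting field collapses to a single degree-2 extension with Galois group Z/2Z.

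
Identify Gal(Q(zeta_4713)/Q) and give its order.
|Gal(Q(zeta_4713)/Q)| = phi(4713) = 3140; group ≅ (Z/4713Z)^* ≅ Z/2Z × Z/1570Z

The n-th cyclotomic polynomial Φ_4713(x) is the minimal polynomial of zeta_4713 over Q and has degree phi(4713) = 3140. So Q(zeta_4713) is a degree-3140 Galois extension with Galois group (Z/4713Z)^*. By CRT, (Z/4713Z)^* ≅ (Z/3Z)^* × (Z/1571Z)^*. Each prime-power unit group is (Z/3Z)^* ≅ Z/2Z; (Z/1571Z)^* ≅ Z/1570Z. Hence Gal(Q(zeta_4713)/Q) ≅ Z/2Z × Z/1570Z.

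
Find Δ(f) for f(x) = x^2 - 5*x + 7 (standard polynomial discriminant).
Δ = -3

For a quadratic a x^2 + b x + c the discriminant is Δ = b^2 - 4ac = (-5)^2 - 4*(1)*(7) = 25 - (28) = -3.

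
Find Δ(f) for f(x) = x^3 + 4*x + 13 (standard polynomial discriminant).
Δ = -4819

For a depressed cubic x^3 + p x + q the discriminant is Δ = -4 p^3 - 27 q^2 = -4*(4)^3 - 27*(13)^2 = -256 - 4563 = -4819.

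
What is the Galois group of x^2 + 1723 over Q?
Gal(K/Q) = Z/2Z (cyclic of order 2)

x^2 + 1723 is irreducible over Q since -1723 is not a rational square. The splitting field Q(sqrt(-1723)) has degree 2 over Q, and its unique nontrivial automorphism is sqrt(-1723) ↦ -sqrt(-1723). Hence Gal(Q(sqrt(-1723))/Q) = Z/2Z.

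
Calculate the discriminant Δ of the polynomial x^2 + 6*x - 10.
Δ = 76

For a quadratic a x^2 + b x + c the discriminant is Δ = b^2 - 4ac = (6)^2 - 4*(1)*(-10) = 36 - (-40) = 76.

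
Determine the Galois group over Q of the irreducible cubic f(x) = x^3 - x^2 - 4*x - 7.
Gal(K/Q) = S_3 (symmetric group of order 6)

Compute the discriminant of x^3 + (-1)*x^2 + (-4)*x + (-7): Δ = -1583. Since Δ is not a rational square, the Galois group is not contained in A_3; it must be the full S_3 (irreducibility of the cubic rules out anything smaller).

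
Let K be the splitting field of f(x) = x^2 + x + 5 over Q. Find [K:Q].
[K:Q] = 2

The discriminant of x^2 + (1)*x + (5) is b^2 - 4c = 1 - (20) = -19. Since -19 is not a perfect square in Q, the polynomial is irreducible over Q. Its two roots generate a degree-2 extension, so [K:Q] = 2.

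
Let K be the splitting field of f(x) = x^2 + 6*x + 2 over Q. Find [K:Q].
[K:Q] = 2

The discriminant of x^2 + (6)*x + (2) is b^2 - 4c = 36 - (8) = 28. Since 28 is not a perfect square in Q, the polynomial is irreducible over Q. Its two roots generate a degree-2 extension, so [K:Q] = 2.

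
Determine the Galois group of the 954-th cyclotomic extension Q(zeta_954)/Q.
|Gal(Q(zeta_954)/Q)| = phi(954) = 312; group ≅ (Z/954Z)^* ≅ Z/6Z × Z/52Z

The n-th cyclotomic polynomial Φ_954(x) is the minimal polynomial of zeta_954 over Q and has degree phi(954) = 312. So Q(zeta_954) is a degree-312 Galois extension with Galois group (Z/954Z)^*. By CRT, (Z/954Z)^* ≅ (Z/2Z)^* × (Z/9Z)^* × (Z/53Z)^*. Each prime-power unit group is (Z/2Z)^* ≅ trivial group (order 1); (Z/9Z)^* ≅ Z/6Z; (Z/53Z)^* ≅ Z/52Z. Hence Gal(Q(zeta_954)/Q) ≅ Z/6Z × Z/52Z.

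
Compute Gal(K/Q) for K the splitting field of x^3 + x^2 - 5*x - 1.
Gal(K/Q) = S_3 (symmetric group of order 6)

Compute the discriminant of x^3 + (1)*x^2 + (-5)*x + (-1): Δ = 592. Since Δ is not a rational square, the Galois group is not contained in A_3; it must be the full S_3 (irreducibility of the cubic rules out anything smaller).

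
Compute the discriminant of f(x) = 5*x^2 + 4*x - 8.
Δ = 176

For a quadratic a x^2 + b x + c the discriminant is Δ = b^2 - 4ac = (4)^2 - 4*(5)*(-8) = 16 - (-160) = 176.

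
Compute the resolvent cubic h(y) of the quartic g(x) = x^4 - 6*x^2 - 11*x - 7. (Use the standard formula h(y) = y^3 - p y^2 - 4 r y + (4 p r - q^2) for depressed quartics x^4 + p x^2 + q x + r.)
h(y) = y^3 + 6*y^2 + 28*y + 47

Identify coefficients: p = -6, q = -11, r = -7.
Plug into h(y) = y^3 - p y^2 - 4 r y + (4 p r - q^2):
  h(y) = y^3 - (-6) y^2 - 4*(-7) y + (4*(-6)*(-7) - (-11)^2)
       = y^3 + (6) y^2 + (28) y + (47).
Simplifying: h(y) = y^3 + 6*y^2 + 28*y + 47.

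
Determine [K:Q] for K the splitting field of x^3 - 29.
[K:Q] = 6

x^3 - 29 has one real root r = 29^(1/3) and two complex roots r*zeta_3, r*zeta_3^2 where zeta_3 = e^(2*pi*i/3). The splitting field is Q(r, zeta_3). [Q(r):Q] = 3 and [Q(zeta_3):Q] = 2 with gcd = 1, so [Q(r, zeta_3):Q] = 3 * 2 = 6.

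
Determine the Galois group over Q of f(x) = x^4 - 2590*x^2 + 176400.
Gal(K/Q) = Z/2Z (cyclic of order 2)

f factors as (x^2 - 2520)(x^2 - 70), so the splitting field is K = Q(sqrt(2520), sqrt(70)). The squarefree part of 2520 is 70 and the squarefree part of 70 is also 70, so sqrt(2520) and sqrt(70) are both rational multiples of sqrt(70). Hence Q(sqrt(2520)) = Q(sqrt(70)) = Q(sqrt(70)), and the splitting field collapses to a single degree-2 extension with Galois group Z/2Z.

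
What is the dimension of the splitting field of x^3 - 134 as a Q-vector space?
[K:Q] = 6

x^3 - 134 has one real root r = 134^(1/3) and two complex roots r*zeta_3, r*zeta_3^2 where zeta_3 = e^(2*pi*i/3). The splitting field is Q(r, zeta_3). [Q(r):Q] = 3 and [Q(zeta_3):Q] = 2 with gcd = 1, so [Q(r, zeta_3):Q] = 3 * 2 = 6.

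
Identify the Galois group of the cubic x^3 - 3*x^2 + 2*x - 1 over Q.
Gal(K/Q) = S_3 (symmetric group of order 6)

Compute the discriminant of x^3 + (-3)*x^2 + (2)*x + (-1): Δ = -23. Since Δ is not a rational square, the Galois group is not contained in A_3; it must be the full S_3 (irreducibility of the cubic rules out anything smaller).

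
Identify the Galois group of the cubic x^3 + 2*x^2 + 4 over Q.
Gal(K/Q) = S_3 (symmetric group of order 6)

Compute the discriminant of x^3 + (2)*x^2 + (0)*x + (4): Δ = -560. Since Δ is not a rational square, the Galois group is not contained in A_3; it must be the full S_3 (irreducibility of the cubic rules out anything smaller).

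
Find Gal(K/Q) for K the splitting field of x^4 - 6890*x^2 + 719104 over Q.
Gal(K/Q) = Z/2Z (cyclic of order 2)

f factors as (x^2 - 6784)(x^2 - 106), so the splitting field is K = Q(sqrt(6784), sqrt(106)). The squarefree part of 6784 is 106 and the squarefree part of 106 is also 106, so sqrt(6784) and sqrt(106) are both rational multiples of sqrt(106). Hence Q(sqrt(6784)) = Q(sqrt(106)) = Q(sqrt(106)), and the splitting field collapses to a single degree-2 extension with Galois group Z/2Z.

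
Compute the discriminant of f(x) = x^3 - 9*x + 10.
Δ = 216

For a depressed cubic x^3 + p x + q the discriminant is Δ = -4 p^3 - 27 q^2 = -4*(-9)^3 - 27*(10)^2 = 2916 - 2700 = 216.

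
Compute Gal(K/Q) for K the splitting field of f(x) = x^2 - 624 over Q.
Gal(K/Q) = Z/2Z (cyclic of order 2)

x^2 - 624 is irreducible over Q since 624 is not a rational square. The splitting field Q(sqrt(624)) has degree 2 over Q, and its unique nontrivial automorphism is sqrt(624) ↦ -sqrt(624). Hence Gal(Q(sqrt(624))/Q) = Z/2Z.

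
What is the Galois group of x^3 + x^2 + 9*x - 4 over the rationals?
Gal(K/Q) = S_3 (symmetric group of order 6)

Compute the discriminant of x^3 + (1)*x^2 + (9)*x + (-4): Δ = -3899. Since Δ is not a rational square, the Galois group is not contained in A_3; it must be the full S_3 (irreducibility of the cubic rules out anything smaller).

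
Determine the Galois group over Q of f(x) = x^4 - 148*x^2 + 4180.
Gal(K/Q) = V_4 (Klein four-group, Z/2Z × Z/2Z)

f factors as (x^2 - 110)(x^2 - 38), so the splitting field is K = Q(sqrt(110), sqrt(38)). The elements 110, 38, 4180 are all non-squares in Q, so sqrt(110) and sqrt(38) generate independent quadratic extensions. Thus [K:Q] = 4 and Gal(K/Q) is generated by the two order-2 automorphisms sqrt(110) ↦ -sqrt(110) and sqrt(38) ↦ -sqrt(38), giving V_4.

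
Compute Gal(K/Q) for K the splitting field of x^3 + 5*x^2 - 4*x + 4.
Gal(K/Q) = S_3 (symmetric group of order 6)

Compute the discriminant of x^3 + (5)*x^2 + (-4)*x + (4): Δ = -3216. Since Δ is not a rational square, the Galois group is not contained in A_3; it must be the full S_3 (irreducibility of the cubic rules out anything smaller).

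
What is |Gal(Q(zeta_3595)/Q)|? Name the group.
|Gal(Q(zeta_3595)/Q)| = phi(3595) = 2872; group ≅ (Z/3595Z)^* ≅ Z/4Z × Z/718Z

The n-th cyclotomic polynomial Φ_3595(x) is the minimal polynomial of zeta_3595 over Q and has degree phi(3595) = 2872. So Q(zeta_3595) is a degree-2872 Galois extension with Galois group (Z/3595Z)^*. By CRT, (Z/3595Z)^* ≅ (Z/5Z)^* × (Z/719Z)^*. Each prime-power unit group is (Z/5Z)^* ≅ Z/4Z; (Z/719Z)^* ≅ Z/718Z. Hence Gal(Q(zeta_3595)/Q) ≅ Z/4Z × Z/718Z.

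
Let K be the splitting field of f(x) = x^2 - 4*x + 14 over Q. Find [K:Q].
[K:Q] = 2

The discriminant of x^2 + (-4)*x + (14) is b^2 - 4c = 16 - (56) = -40. Since -40 is not a perfect square in Q, the polynomial is irreducible over Q. Its two roots generate a degree-2 extension, so [K:Q] = 2.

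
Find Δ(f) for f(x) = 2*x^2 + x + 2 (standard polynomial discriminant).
Δ = -15

For a quadratic a x^2 + b x + c the discriminant is Δ = b^2 - 4ac = (1)^2 - 4*(2)*(2) = 1 - (16) = -15.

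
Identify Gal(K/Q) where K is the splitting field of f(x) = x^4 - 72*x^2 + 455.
Gal(K/Q) = V_4 (Klein four-group, Z/2Z × Z/2Z)

f factors as (x^2 - 7)(x^2 - 65), so the splitting field is K = Q(sqrt(7), sqrt(65)). The elements 7, 65, 455 are all non-squares in Q, so sqrt(7) and sqrt(65) generate independent quadratic extensions. Thus [K:Q] = 4 and Gal(K/Q) is generated by the two order-2 automorphisms sqrt(7) ↦ -sqrt(7) and sqrt(65) ↦ -sqrt(65), giving V_4.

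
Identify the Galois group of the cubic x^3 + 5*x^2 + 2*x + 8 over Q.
Gal(K/Q) = S_3 (symmetric group of order 6)

Compute the discriminant of x^3 + (5)*x^2 + (2)*x + (8): Δ = -4220. Since Δ is not a rational square, the Galois group is not contained in A_3; it must be the full S_3 (irreducibility of the cubic rules out anything smaller).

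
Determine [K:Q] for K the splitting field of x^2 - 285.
[K:Q] = 2

The polynomial x^2 - 285 is irreducible over Q since 285 is not a perfect square. Its splitting field is Q(sqrt(285)), which has degree 2 over Q.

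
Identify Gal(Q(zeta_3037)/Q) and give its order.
|Gal(Q(zeta_3037)/Q)| = phi(3037) = 3036; group ≅ (Z/3037Z)^* ≅ Z/3036Z

The n-th cyclotomic polynomial Φ_3037(x) is the minimal polynomial of zeta_3037 over Q and has degree phi(3037) = 3036. So Q(zeta_3037) is a degree-3036 Galois extension with Galois group (Z/3037Z)^*. (Z/3037Z)^* is cyclic since 3037 is an odd prime power (or 4). Hence Gal(Q(zeta_3037)/Q) ≅ Z/3036Z.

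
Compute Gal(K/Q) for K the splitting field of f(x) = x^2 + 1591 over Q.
Gal(K/Q) = Z/2Z (cyclic of order 2)

x^2 + 1591 is irreducible over Q since -1591 is not a rational square. The splitting field Q(sqrt(-1591)) has degree 2 over Q, and its unique nontrivial automorphism is sqrt(-1591) ↦ -sqrt(-1591). Hence Gal(Q(sqrt(-1591))/Q) = Z/2Z.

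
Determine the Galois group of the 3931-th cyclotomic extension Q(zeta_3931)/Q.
|Gal(Q(zeta_3931)/Q)| = phi(3931) = 3930; group ≅ (Z/3931Z)^* ≅ Z/3930Z

The n-th cyclotomic polynomial Φ_3931(x) is the minimal polynomial of zeta_3931 over Q and has degree phi(3931) = 3930. So Q(zeta_3931) is a degree-3930 Galois extension with Galois group (Z/3931Z)^*. (Z/3931Z)^* is cyclic since 3931 is an odd prime power (or 4). Hence Gal(Q(zeta_3931)/Q) ≅ Z/3930Z.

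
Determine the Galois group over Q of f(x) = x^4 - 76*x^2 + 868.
Gal(K/Q) = V_4 (Klein four-group, Z/2Z × Z/2Z)

f factors as (x^2 - 14)(x^2 - 62), so the splitting field is K = Q(sqrt(14), sqrt(62)). The elements 14, 62, 868 are all non-squares in Q, so sqrt(14) and sqrt(62) generate independent quadratic extensions. Thus [K:Q] = 4 and Gal(K/Q) is generated by the two order-2 automorphisms sqrt(14) ↦ -sqrt(14) and sqrt(62) ↦ -sqrt(62), giving V_4.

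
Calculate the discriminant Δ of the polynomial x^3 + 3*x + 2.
Δ = -216

For x^3 + a x^2 + b x + c the discriminant is Δ = 18 a b c - 4 a^3 c + a^2 b^2 - 4 b^3 - 27 c^2.
Plug a = 0, b = 3, c = 2:
  18*(0)*(3)*(2) - 4*(0)^3*(2) + (0)^2*(3)^2 - 4*(3)^3 - 27*(2)^2
  = 0 + (0) + 0 + (-108) + (-108)
  = -216.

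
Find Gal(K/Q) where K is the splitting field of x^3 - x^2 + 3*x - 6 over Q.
Gal(K/Q) = S_3 (symmetric group of order 6)

Compute the discriminant of x^3 + (-1)*x^2 + (3)*x + (-6): Δ = -771. Since Δ is not a rational square, the Galois group is not contained in A_3; it must be the full S_3 (irreducibility of the cubic rules out anything smaller).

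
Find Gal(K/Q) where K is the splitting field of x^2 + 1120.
Gal(K/Q) = Z/2Z (cyclic of order 2)

x^2 + 1120 is irreducible over Q since -1120 is not a rational square. The splitting field Q(sqrt(-1120)) has degree 2 over Q, and its unique nontrivial automorphism is sqrt(-1120) ↦ -sqrt(-1120). Hence Gal(Q(sqrt(-1120))/Q) = Z/2Z.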